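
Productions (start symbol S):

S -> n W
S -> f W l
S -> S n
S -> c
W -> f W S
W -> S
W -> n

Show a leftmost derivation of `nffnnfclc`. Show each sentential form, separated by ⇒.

S ⇒ nW ⇒ nfWS ⇒ nffWSS ⇒ nffnSS ⇒ nffnnWS ⇒ nffnnSS ⇒ nffnnfWlS ⇒ nffnnfSlS ⇒ nffnnfclS ⇒ nffnnfclc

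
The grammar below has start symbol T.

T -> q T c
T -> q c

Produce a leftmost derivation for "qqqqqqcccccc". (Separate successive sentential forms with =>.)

T => qTc => qqTcc => qqqTccc => qqqqTcccc => qqqqqTccccc => qqqqqqcccccc

T => qTc   [T -> q T c]
qTc => qqTcc   [T -> q T c]
qqTcc => qqqTccc   [T -> q T c]
qqqTccc => qqqqTcccc   [T -> q T c]
qqqqTcccc => qqqqqTccccc   [T -> q T c]
qqqqqTccccc => qqqqqqcccccc   [T -> q c]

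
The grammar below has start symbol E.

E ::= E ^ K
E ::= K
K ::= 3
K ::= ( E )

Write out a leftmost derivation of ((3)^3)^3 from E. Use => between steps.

E => E^K   [E ::= E ^ K]
E^K => K^K   [E ::= K]
K^K => (E)^K   [K ::= ( E )]
(E)^K => (E^K)^K   [E ::= E ^ K]
(E^K)^K => (K^K)^K   [E ::= K]
(K^K)^K => ((E)^K)^K   [K ::= ( E )]
((E)^K)^K => ((K)^K)^K   [E ::= K]
((K)^K)^K => ((3)^K)^K   [K ::= 3]
((3)^K)^K => ((3)^3)^K   [K ::= 3]
((3)^3)^K => ((3)^3)^3   [K ::= 3]

E => E^K => K^K => (E)^K => (E^K)^K => (K^K)^K => ((E)^K)^K => ((K)^K)^K => ((3)^K)^K => ((3)^3)^K => ((3)^3)^3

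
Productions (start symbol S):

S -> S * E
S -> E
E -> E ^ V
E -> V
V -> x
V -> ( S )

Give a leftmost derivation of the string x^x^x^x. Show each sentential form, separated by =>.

S=>E=>E^V=>E^V^V=>E^V^V^V=>V^V^V^V=>x^V^V^V=>x^x^V^V=>x^x^x^V=>x^x^x^x

S => E   [S -> E]
E => E^V   [E -> E ^ V]
E^V => E^V^V   [E -> E ^ V]
E^V^V => E^V^V^V   [E -> E ^ V]
E^V^V^V => V^V^V^V   [E -> V]
V^V^V^V => x^V^V^V   [V -> x]
x^V^V^V => x^x^V^V   [V -> x]
x^x^V^V => x^x^x^V   [V -> x]
x^x^x^V => x^x^x^x   [V -> x]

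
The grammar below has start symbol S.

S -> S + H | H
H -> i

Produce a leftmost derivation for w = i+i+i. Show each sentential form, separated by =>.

S => S+H => S+H+H => H+H+H => i+H+H => i+i+H => i+i+i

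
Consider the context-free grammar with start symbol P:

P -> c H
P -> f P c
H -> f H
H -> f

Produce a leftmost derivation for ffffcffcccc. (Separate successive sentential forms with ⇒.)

P ⇒ fPc ⇒ ffPcc ⇒ fffPccc ⇒ ffffPcccc ⇒ ffffcHcccc ⇒ ffffcfHcccc ⇒ ffffcffcccc

P ⇒ fPc   [P -> f P c]
fPc ⇒ ffPcc   [P -> f P c]
ffPcc ⇒ fffPccc   [P -> f P c]
fffPccc ⇒ ffffPcccc   [P -> f P c]
ffffPcccc ⇒ ffffcHcccc   [P -> c H]
ffffcHcccc ⇒ ffffcfHcccc   [H -> f H]
ffffcfHcccc ⇒ ffffcffcccc   [H -> f]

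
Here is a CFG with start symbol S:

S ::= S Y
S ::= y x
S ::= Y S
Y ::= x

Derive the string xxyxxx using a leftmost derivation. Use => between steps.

S => YS => xS => xSY => xSYY => xYSYY => xxSYY => xxyxYY => xxyxxY => xxyxxx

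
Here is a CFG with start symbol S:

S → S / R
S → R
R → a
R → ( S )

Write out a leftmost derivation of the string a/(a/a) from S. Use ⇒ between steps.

S ⇒ S/R   [S → S / R]
S/R ⇒ R/R   [S → R]
R/R ⇒ a/R   [R → a]
a/R ⇒ a/(S)   [R → ( S )]
a/(S) ⇒ a/(S/R)   [S → S / R]
a/(S/R) ⇒ a/(R/R)   [S → R]
a/(R/R) ⇒ a/(a/R)   [R → a]
a/(a/R) ⇒ a/(a/a)   [R → a]

S ⇒ S/R ⇒ R/R ⇒ a/R ⇒ a/(S) ⇒ a/(S/R) ⇒ a/(R/R) ⇒ a/(a/R) ⇒ a/(a/a)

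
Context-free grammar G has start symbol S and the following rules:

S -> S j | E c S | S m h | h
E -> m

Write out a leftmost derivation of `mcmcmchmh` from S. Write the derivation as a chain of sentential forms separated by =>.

S => EcS => mcS => mcEcS => mcmcS => mcmcEcS => mcmcmcS => mcmcmcSmh => mcmcmchmh

S => EcS   [S -> E c S]
EcS => mcS   [E -> m]
mcS => mcEcS   [S -> E c S]
mcEcS => mcmcS   [E -> m]
mcmcS => mcmcEcS   [S -> E c S]
mcmcEcS => mcmcmcS   [E -> m]
mcmcmcS => mcmcmcSmh   [S -> S m h]
mcmcmcSmh => mcmcmchmh   [S -> h]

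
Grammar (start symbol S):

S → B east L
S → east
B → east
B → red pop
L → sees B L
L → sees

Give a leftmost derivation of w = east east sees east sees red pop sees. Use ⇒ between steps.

S ⇒ B east L ⇒ east east L ⇒ east east sees B L ⇒ east east sees east L ⇒ east east sees east sees B L ⇒ east east sees east sees red pop L ⇒ east east sees east sees red pop sees

S ⇒ B east L   [S → B east L]
B east L ⇒ east east L   [B → east]
east east L ⇒ east east sees B L   [L → sees B L]
east east sees B L ⇒ east east sees east L   [B → east]
east east sees east L ⇒ east east sees east sees B L   [L → sees B L]
east east sees east sees B L ⇒ east east sees east sees red pop L   [B → red pop]
east east sees east sees red pop L ⇒ east east sees east sees red pop sees   [L → sees]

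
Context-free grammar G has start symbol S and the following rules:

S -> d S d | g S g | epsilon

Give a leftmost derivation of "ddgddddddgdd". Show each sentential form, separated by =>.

S => dSd => ddSdd => ddgSgdd => ddgdSdgdd => ddgddSddgdd => ddgdddSdddgdd => ddgddddddgdd

S => dSd   [S -> d S d]
dSd => ddSdd   [S -> d S d]
ddSdd => ddgSgdd   [S -> g S g]
ddgSgdd => ddgdSdgdd   [S -> d S d]
ddgdSdgdd => ddgddSddgdd   [S -> d S d]
ddgddSddgdd => ddgdddSdddgdd   [S -> d S d]
ddgdddSdddgdd => ddgddddddgdd   [S -> epsilon]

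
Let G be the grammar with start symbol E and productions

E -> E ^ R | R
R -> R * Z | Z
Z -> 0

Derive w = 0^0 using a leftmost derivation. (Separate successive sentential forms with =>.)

E=>E^R=>R^R=>Z^R=>0^R=>0^Z=>0^0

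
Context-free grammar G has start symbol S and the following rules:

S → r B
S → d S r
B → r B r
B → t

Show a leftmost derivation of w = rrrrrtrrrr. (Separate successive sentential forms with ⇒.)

S ⇒ rB   [S → r B]
rB ⇒ rrBr   [B → r B r]
rrBr ⇒ rrrBrr   [B → r B r]
rrrBrr ⇒ rrrrBrrr   [B → r B r]
rrrrBrrr ⇒ rrrrrBrrrr   [B → r B r]
rrrrrBrrrr ⇒ rrrrrtrrrr   [B → t]

S⇒rB⇒rrBr⇒rrrBrr⇒rrrrBrrr⇒rrrrrBrrrr⇒rrrrrtrrrr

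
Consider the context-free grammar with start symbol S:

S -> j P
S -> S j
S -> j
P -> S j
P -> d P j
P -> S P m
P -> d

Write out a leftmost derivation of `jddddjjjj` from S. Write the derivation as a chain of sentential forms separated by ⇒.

S ⇒ Sj   [S -> S j]
Sj ⇒ jPj   [S -> j P]
jPj ⇒ jdPjj   [P -> d P j]
jdPjj ⇒ jddPjjj   [P -> d P j]
jddPjjj ⇒ jdddPjjjj   [P -> d P j]
jdddPjjjj ⇒ jddddjjjj   [P -> d]

S ⇒ Sj ⇒ jPj ⇒ jdPjj ⇒ jddPjjj ⇒ jdddPjjjj ⇒ jddddjjjj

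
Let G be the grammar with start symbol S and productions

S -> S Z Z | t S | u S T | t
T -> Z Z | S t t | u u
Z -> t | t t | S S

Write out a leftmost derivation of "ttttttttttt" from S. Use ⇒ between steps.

S ⇒ SZZ ⇒ SZZZZ ⇒ SZZZZZZ ⇒ tZZZZZZ ⇒ tttZZZZZ ⇒ ttttZZZZ ⇒ ttttttZZZ ⇒ ttttttttZZ ⇒ ttttttttttZ ⇒ ttttttttttt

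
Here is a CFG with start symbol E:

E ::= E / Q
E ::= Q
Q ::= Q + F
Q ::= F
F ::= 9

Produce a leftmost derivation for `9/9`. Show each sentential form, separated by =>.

E => E/Q => Q/Q => F/Q => 9/Q => 9/F => 9/9

E => E/Q   [E ::= E / Q]
E/Q => Q/Q   [E ::= Q]
Q/Q => F/Q   [Q ::= F]
F/Q => 9/Q   [F ::= 9]
9/Q => 9/F   [Q ::= F]
9/F => 9/9   [F ::= 9]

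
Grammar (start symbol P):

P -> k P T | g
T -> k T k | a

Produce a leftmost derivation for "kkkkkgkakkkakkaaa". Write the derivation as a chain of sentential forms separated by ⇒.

P ⇒ kPT ⇒ kkPTT ⇒ kkkPTTT ⇒ kkkkPTTTT ⇒ kkkkkPTTTTT ⇒ kkkkkgTTTTT ⇒ kkkkkgkTkTTTT ⇒ kkkkkgkakTTTT ⇒ kkkkkgkakkTkTTT ⇒ kkkkkgkakkkTkkTTT ⇒ kkkkkgkakkkakkTTT ⇒ kkkkkgkakkkakkaTT ⇒ kkkkkgkakkkakkaaT ⇒ kkkkkgkakkkakkaaa

P ⇒ kPT   [P -> k P T]
kPT ⇒ kkPTT   [P -> k P T]
kkPTT ⇒ kkkPTTT   [P -> k P T]
kkkPTTT ⇒ kkkkPTTTT   [P -> k P T]
kkkkPTTTT ⇒ kkkkkPTTTTT   [P -> k P T]
kkkkkPTTTTT ⇒ kkkkkgTTTTT   [P -> g]
kkkkkgTTTTT ⇒ kkkkkgkTkTTTT   [T -> k T k]
kkkkkgkTkTTTT ⇒ kkkkkgkakTTTT   [T -> a]
kkkkkgkakTTTT ⇒ kkkkkgkakkTkTTT   [T -> k T k]
kkkkkgkakkTkTTT ⇒ kkkkkgkakkkTkkTTT   [T -> k T k]
kkkkkgkakkkTkkTTT ⇒ kkkkkgkakkkakkTTT   [T -> a]
kkkkkgkakkkakkTTT ⇒ kkkkkgkakkkakkaTT   [T -> a]
kkkkkgkakkkakkaTT ⇒ kkkkkgkakkkakkaaT   [T -> a]
kkkkkgkakkkakkaaT ⇒ kkkkkgkakkkakkaaa   [T -> a]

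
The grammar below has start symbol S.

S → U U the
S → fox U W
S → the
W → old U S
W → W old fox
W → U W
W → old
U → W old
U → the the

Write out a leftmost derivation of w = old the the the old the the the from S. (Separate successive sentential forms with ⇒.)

S ⇒ U U the ⇒ W old U the ⇒ old U S old U the ⇒ old the the S old U the ⇒ old the the the old U the ⇒ old the the the old the the the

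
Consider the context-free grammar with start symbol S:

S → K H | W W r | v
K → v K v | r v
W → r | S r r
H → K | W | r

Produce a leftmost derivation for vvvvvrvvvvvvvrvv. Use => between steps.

S => KH   [S → K H]
KH => vKvH   [K → v K v]
vKvH => vvKvvH   [K → v K v]
vvKvvH => vvvKvvvH   [K → v K v]
vvvKvvvH => vvvvKvvvvH   [K → v K v]
vvvvKvvvvH => vvvvvKvvvvvH   [K → v K v]
vvvvvKvvvvvH => vvvvvrvvvvvvH   [K → r v]
vvvvvrvvvvvvH => vvvvvrvvvvvvK   [H → K]
vvvvvrvvvvvvK => vvvvvrvvvvvvvKv   [K → v K v]
vvvvvrvvvvvvvKv => vvvvvrvvvvvvvrvv   [K → r v]

S => KH => vKvH => vvKvvH => vvvKvvvH => vvvvKvvvvH => vvvvvKvvvvvH => vvvvvrvvvvvvH => vvvvvrvvvvvvK => vvvvvrvvvvvvvKv => vvvvvrvvvvvvvrvv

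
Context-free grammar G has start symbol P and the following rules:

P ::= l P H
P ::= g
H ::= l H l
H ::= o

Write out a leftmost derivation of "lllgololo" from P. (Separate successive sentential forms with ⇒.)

P ⇒ lPH   [P ::= l P H]
lPH ⇒ llPHH   [P ::= l P H]
llPHH ⇒ lllPHHH   [P ::= l P H]
lllPHHH ⇒ lllgHHH   [P ::= g]
lllgHHH ⇒ lllgoHH   [H ::= o]
lllgoHH ⇒ lllgolHlH   [H ::= l H l]
lllgolHlH ⇒ lllgololH   [H ::= o]
lllgololH ⇒ lllgololo   [H ::= o]

P⇒lPH⇒llPHH⇒lllPHHH⇒lllgHHH⇒lllgoHH⇒lllgolHlH⇒lllgololH⇒lllgololo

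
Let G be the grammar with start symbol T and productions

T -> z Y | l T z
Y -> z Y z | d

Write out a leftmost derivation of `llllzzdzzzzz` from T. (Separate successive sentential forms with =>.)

T => lTz => llTzz => lllTzzz => llllTzzzz => llllzYzzzz => llllzzYzzzzz => llllzzdzzzzz

T => lTz   [T -> l T z]
lTz => llTzz   [T -> l T z]
llTzz => lllTzzz   [T -> l T z]
lllTzzz => llllTzzzz   [T -> l T z]
llllTzzzz => llllzYzzzz   [T -> z Y]
llllzYzzzz => llllzzYzzzzz   [Y -> z Y z]
llllzzYzzzzz => llllzzdzzzzz   [Y -> d]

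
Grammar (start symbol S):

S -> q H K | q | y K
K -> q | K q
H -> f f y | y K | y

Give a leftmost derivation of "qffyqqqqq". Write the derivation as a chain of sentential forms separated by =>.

S => qHK => qffyK => qffyKq => qffyKqq => qffyKqqq => qffyKqqqq => qffyqqqqq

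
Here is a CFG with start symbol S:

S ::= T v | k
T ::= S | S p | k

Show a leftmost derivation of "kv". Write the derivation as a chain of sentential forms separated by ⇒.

S ⇒ Tv   [S ::= T v]
Tv ⇒ Sv   [T ::= S]
Sv ⇒ kv   [S ::= k]

S ⇒ Tv ⇒ Sv ⇒ kv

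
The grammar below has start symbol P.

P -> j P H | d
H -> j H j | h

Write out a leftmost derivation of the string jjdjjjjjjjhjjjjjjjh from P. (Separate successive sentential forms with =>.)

P => jPH => jjPHH => jjdHH => jjdjHjH => jjdjjHjjH => jjdjjjHjjjH => jjdjjjjHjjjjH => jjdjjjjjHjjjjjH => jjdjjjjjjHjjjjjjH => jjdjjjjjjjHjjjjjjjH => jjdjjjjjjjhjjjjjjjH => jjdjjjjjjjhjjjjjjjh

P => jPH   [P -> j P H]
jPH => jjPHH   [P -> j P H]
jjPHH => jjdHH   [P -> d]
jjdHH => jjdjHjH   [H -> j H j]
jjdjHjH => jjdjjHjjH   [H -> j H j]
jjdjjHjjH => jjdjjjHjjjH   [H -> j H j]
jjdjjjHjjjH => jjdjjjjHjjjjH   [H -> j H j]
jjdjjjjHjjjjH => jjdjjjjjHjjjjjH   [H -> j H j]
jjdjjjjjHjjjjjH => jjdjjjjjjHjjjjjjH   [H -> j H j]
jjdjjjjjjHjjjjjjH => jjdjjjjjjjHjjjjjjjH   [H -> j H j]
jjdjjjjjjjHjjjjjjjH => jjdjjjjjjjhjjjjjjjH   [H -> h]
jjdjjjjjjjhjjjjjjjH => jjdjjjjjjjhjjjjjjjh   [H -> h]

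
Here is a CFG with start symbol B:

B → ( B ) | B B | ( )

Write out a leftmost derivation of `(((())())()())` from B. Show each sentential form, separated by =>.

B => (B) => (BB) => (BBB) => ((B)BB) => ((BB)BB) => (((B)B)BB) => (((())B)BB) => (((())())BB) => (((())())()B) => (((())())()())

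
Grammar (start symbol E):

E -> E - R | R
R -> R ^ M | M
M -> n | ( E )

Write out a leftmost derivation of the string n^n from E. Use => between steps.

E => R => R^M => M^M => n^M => n^n

E => R   [E -> R]
R => R^M   [R -> R ^ M]
R^M => M^M   [R -> M]
M^M => n^M   [M -> n]
n^M => n^n   [M -> n]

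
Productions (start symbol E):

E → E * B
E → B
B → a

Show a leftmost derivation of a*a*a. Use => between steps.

E => E*B => E*B*B => B*B*B => a*B*B => a*a*B => a*a*a

E => E*B   [E → E * B]
E*B => E*B*B   [E → E * B]
E*B*B => B*B*B   [E → B]
B*B*B => a*B*B   [B → a]
a*B*B => a*a*B   [B → a]
a*a*B => a*a*a   [B → a]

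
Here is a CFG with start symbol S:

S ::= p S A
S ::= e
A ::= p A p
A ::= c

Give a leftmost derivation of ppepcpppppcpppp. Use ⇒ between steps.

S ⇒ pSA   [S ::= p S A]
pSA ⇒ ppSAA   [S ::= p S A]
ppSAA ⇒ ppeAA   [S ::= e]
ppeAA ⇒ ppepApA   [A ::= p A p]
ppepApA ⇒ ppepcpA   [A ::= c]
ppepcpA ⇒ ppepcppAp   [A ::= p A p]
ppepcppAp ⇒ ppepcpppApp   [A ::= p A p]
ppepcpppApp ⇒ ppepcppppAppp   [A ::= p A p]
ppepcppppAppp ⇒ ppepcpppppApppp   [A ::= p A p]
ppepcpppppApppp ⇒ ppepcpppppcpppp   [A ::= c]

S⇒pSA⇒ppSAA⇒ppeAA⇒ppepApA⇒ppepcpA⇒ppepcppAp⇒ppepcpppApp⇒ppepcppppAppp⇒ppepcpppppApppp⇒ppepcpppppcpppp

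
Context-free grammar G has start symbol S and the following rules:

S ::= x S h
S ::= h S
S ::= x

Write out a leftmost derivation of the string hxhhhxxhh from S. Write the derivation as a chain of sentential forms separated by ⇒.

S ⇒ hS ⇒ hxSh ⇒ hxhSh ⇒ hxhhSh ⇒ hxhhhSh ⇒ hxhhhxShh ⇒ hxhhhxxhh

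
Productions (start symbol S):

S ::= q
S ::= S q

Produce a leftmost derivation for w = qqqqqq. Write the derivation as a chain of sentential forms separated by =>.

S => Sq   [S ::= S q]
Sq => Sqq   [S ::= S q]
Sqq => Sqqq   [S ::= S q]
Sqqq => Sqqqq   [S ::= S q]
Sqqqq => Sqqqqq   [S ::= S q]
Sqqqqq => qqqqqq   [S ::= q]

S => Sq => Sqq => Sqqq => Sqqqq => Sqqqqq => qqqqqq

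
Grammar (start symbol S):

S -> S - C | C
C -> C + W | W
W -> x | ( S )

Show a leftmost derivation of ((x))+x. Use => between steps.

S => C   [S -> C]
C => C+W   [C -> C + W]
C+W => W+W   [C -> W]
W+W => (S)+W   [W -> ( S )]
(S)+W => (C)+W   [S -> C]
(C)+W => (W)+W   [C -> W]
(W)+W => ((S))+W   [W -> ( S )]
((S))+W => ((C))+W   [S -> C]
((C))+W => ((W))+W   [C -> W]
((W))+W => ((x))+W   [W -> x]
((x))+W => ((x))+x   [W -> x]

S=>C=>C+W=>W+W=>(S)+W=>(C)+W=>(W)+W=>((S))+W=>((C))+W=>((W))+W=>((x))+W=>((x))+x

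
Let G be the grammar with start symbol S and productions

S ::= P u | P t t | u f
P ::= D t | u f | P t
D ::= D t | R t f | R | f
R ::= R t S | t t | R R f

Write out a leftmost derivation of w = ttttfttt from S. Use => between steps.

S=>Ptt=>Dttt=>Rttt=>RRfttt=>ttRfttt=>ttttfttt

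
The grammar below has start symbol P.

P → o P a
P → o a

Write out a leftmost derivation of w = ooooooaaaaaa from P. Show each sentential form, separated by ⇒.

P ⇒ oPa ⇒ ooPaa ⇒ oooPaaa ⇒ ooooPaaaa ⇒ oooooPaaaaa ⇒ ooooooaaaaaa

P ⇒ oPa   [P → o P a]
oPa ⇒ ooPaa   [P → o P a]
ooPaa ⇒ oooPaaa   [P → o P a]
oooPaaa ⇒ ooooPaaaa   [P → o P a]
ooooPaaaa ⇒ oooooPaaaaa   [P → o P a]
oooooPaaaaa ⇒ ooooooaaaaaa   [P → o a]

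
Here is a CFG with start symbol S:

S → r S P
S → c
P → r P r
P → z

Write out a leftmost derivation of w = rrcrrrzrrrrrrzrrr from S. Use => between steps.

S => rSP   [S → r S P]
rSP => rrSPP   [S → r S P]
rrSPP => rrcPP   [S → c]
rrcPP => rrcrPrP   [P → r P r]
rrcrPrP => rrcrrPrrP   [P → r P r]
rrcrrPrrP => rrcrrrPrrrP   [P → r P r]
rrcrrrPrrrP => rrcrrrzrrrP   [P → z]
rrcrrrzrrrP => rrcrrrzrrrrPr   [P → r P r]
rrcrrrzrrrrPr => rrcrrrzrrrrrPrr   [P → r P r]
rrcrrrzrrrrrPrr => rrcrrrzrrrrrrPrrr   [P → r P r]
rrcrrrzrrrrrrPrrr => rrcrrrzrrrrrrzrrr   [P → z]

S=>rSP=>rrSPP=>rrcPP=>rrcrPrP=>rrcrrPrrP=>rrcrrrPrrrP=>rrcrrrzrrrP=>rrcrrrzrrrrPr=>rrcrrrzrrrrrPrr=>rrcrrrzrrrrrrPrrr=>rrcrrrzrrrrrrzrrr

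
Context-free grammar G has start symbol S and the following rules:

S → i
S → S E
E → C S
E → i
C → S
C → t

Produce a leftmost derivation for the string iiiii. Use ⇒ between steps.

S ⇒ SE ⇒ SEE ⇒ SEEE ⇒ SEEEE ⇒ iEEEE ⇒ iiEEE ⇒ iiiEE ⇒ iiiiE ⇒ iiiii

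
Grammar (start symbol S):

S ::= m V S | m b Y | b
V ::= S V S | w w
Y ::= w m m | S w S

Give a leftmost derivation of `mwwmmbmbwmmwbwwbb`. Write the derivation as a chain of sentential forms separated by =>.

S=>mVS=>mwwS=>mwwmVS=>mwwmSVSS=>mwwmmbYVSS=>mwwmmbSwSVSS=>mwwmmbmbYwSVSS=>mwwmmbmbwmmwSVSS=>mwwmmbmbwmmwbVSS=>mwwmmbmbwmmwbwwSS=>mwwmmbmbwmmwbwwbS=>mwwmmbmbwmmwbwwbb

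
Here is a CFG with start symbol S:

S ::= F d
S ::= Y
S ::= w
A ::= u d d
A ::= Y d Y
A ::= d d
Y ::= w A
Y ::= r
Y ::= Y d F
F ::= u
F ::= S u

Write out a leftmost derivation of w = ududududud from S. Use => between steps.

S => Fd => Sud => Fdud => Sudud => Fdudud => Sududud => Fdududud => Sudududud => Fdudududud => ududududud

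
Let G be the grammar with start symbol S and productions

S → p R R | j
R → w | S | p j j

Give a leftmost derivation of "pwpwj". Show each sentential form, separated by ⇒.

S ⇒ pRR ⇒ pwR ⇒ pwS ⇒ pwpRR ⇒ pwpwR ⇒ pwpwS ⇒ pwpwj

S ⇒ pRR   [S → p R R]
pRR ⇒ pwR   [R → w]
pwR ⇒ pwS   [R → S]
pwS ⇒ pwpRR   [S → p R R]
pwpRR ⇒ pwpwR   [R → w]
pwpwR ⇒ pwpwS   [R → S]
pwpwS ⇒ pwpwj   [S → j]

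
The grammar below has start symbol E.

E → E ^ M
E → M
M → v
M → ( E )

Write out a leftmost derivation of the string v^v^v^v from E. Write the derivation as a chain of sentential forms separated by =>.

E => E^M   [E → E ^ M]
E^M => E^M^M   [E → E ^ M]
E^M^M => E^M^M^M   [E → E ^ M]
E^M^M^M => M^M^M^M   [E → M]
M^M^M^M => v^M^M^M   [M → v]
v^M^M^M => v^v^M^M   [M → v]
v^v^M^M => v^v^v^M   [M → v]
v^v^v^M => v^v^v^v   [M → v]

E=>E^M=>E^M^M=>E^M^M^M=>M^M^M^M=>v^M^M^M=>v^v^M^M=>v^v^v^M=>v^v^v^v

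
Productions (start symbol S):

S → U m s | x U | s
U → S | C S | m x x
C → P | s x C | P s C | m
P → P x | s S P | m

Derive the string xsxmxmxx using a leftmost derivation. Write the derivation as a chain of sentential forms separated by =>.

S => xU   [S → x U]
xU => xCS   [U → C S]
xCS => xsxCS   [C → s x C]
xsxCS => xsxmS   [C → m]
xsxmS => xsxmxU   [S → x U]
xsxmxU => xsxmxmxx   [U → m x x]

S => xU => xCS => xsxCS => xsxmS => xsxmxU => xsxmxmxx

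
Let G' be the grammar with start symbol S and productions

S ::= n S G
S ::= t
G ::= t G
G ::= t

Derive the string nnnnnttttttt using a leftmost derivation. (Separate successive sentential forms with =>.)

S => nSG   [S ::= n S G]
nSG => nnSGG   [S ::= n S G]
nnSGG => nnnSGGG   [S ::= n S G]
nnnSGGG => nnnnSGGGG   [S ::= n S G]
nnnnSGGGG => nnnnnSGGGGG   [S ::= n S G]
nnnnnSGGGGG => nnnnntGGGGG   [S ::= t]
nnnnntGGGGG => nnnnnttGGGGG   [G ::= t G]
nnnnnttGGGGG => nnnnntttGGGG   [G ::= t]
nnnnntttGGGG => nnnnnttttGGG   [G ::= t]
nnnnnttttGGG => nnnnntttttGG   [G ::= t]
nnnnntttttGG => nnnnnttttttG   [G ::= t]
nnnnnttttttG => nnnnnttttttt   [G ::= t]

S => nSG => nnSGG => nnnSGGG => nnnnSGGGG => nnnnnSGGGGG => nnnnntGGGGG => nnnnnttGGGGG => nnnnntttGGGG => nnnnnttttGGG => nnnnntttttGG => nnnnnttttttG => nnnnnttttttt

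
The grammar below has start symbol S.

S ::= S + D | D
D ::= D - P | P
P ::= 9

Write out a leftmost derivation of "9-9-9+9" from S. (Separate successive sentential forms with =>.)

S => S+D => D+D => D-P+D => D-P-P+D => P-P-P+D => 9-P-P+D => 9-9-P+D => 9-9-9+D => 9-9-9+P => 9-9-9+9

S => S+D   [S ::= S + D]
S+D => D+D   [S ::= D]
D+D => D-P+D   [D ::= D - P]
D-P+D => D-P-P+D   [D ::= D - P]
D-P-P+D => P-P-P+D   [D ::= P]
P-P-P+D => 9-P-P+D   [P ::= 9]
9-P-P+D => 9-9-P+D   [P ::= 9]
9-9-P+D => 9-9-9+D   [P ::= 9]
9-9-9+D => 9-9-9+P   [D ::= P]
9-9-9+P => 9-9-9+9   [P ::= 9]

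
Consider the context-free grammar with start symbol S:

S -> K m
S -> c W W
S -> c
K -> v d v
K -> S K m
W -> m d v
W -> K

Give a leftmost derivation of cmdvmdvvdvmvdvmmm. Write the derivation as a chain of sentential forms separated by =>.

S=>Km=>SKmm=>cWWKmm=>cmdvWKmm=>cmdvmdvKmm=>cmdvmdvSKmmm=>cmdvmdvKmKmmm=>cmdvmdvvdvmKmmm=>cmdvmdvvdvmvdvmmm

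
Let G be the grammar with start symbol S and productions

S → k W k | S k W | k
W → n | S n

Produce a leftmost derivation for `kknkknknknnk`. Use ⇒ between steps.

S⇒kWk⇒kSnk⇒kSkWnk⇒kSkWkWnk⇒kSkWkWkWnk⇒kkWkkWkWkWnk⇒kknkkWkWkWnk⇒kknkknkWkWnk⇒kknkknknkWnk⇒kknkknknknnk

S ⇒ kWk   [S → k W k]
kWk ⇒ kSnk   [W → S n]
kSnk ⇒ kSkWnk   [S → S k W]
kSkWnk ⇒ kSkWkWnk   [S → S k W]
kSkWkWnk ⇒ kSkWkWkWnk   [S → S k W]
kSkWkWkWnk ⇒ kkWkkWkWkWnk   [S → k W k]
kkWkkWkWkWnk ⇒ kknkkWkWkWnk   [W → n]
kknkkWkWkWnk ⇒ kknkknkWkWnk   [W → n]
kknkknkWkWnk ⇒ kknkknknkWnk   [W → n]
kknkknknkWnk ⇒ kknkknknknnk   [W → n]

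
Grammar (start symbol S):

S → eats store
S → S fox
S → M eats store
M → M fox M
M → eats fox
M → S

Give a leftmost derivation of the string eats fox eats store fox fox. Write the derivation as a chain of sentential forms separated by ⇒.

S ⇒ S fox   [S → S fox]
S fox ⇒ S fox fox   [S → S fox]
S fox fox ⇒ M eats store fox fox   [S → M eats store]
M eats store fox fox ⇒ eats fox eats store fox fox   [M → eats fox]

S ⇒ S fox ⇒ S fox fox ⇒ M eats store fox fox ⇒ eats fox eats store fox fox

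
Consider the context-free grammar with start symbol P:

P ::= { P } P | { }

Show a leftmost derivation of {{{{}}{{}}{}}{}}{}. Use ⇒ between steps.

P⇒{P}P⇒{{P}P}P⇒{{{P}P}P}P⇒{{{{}}P}P}P⇒{{{{}}{P}P}P}P⇒{{{{}}{{}}P}P}P⇒{{{{}}{{}}{}}P}P⇒{{{{}}{{}}{}}{}}P⇒{{{{}}{{}}{}}{}}{}

P ⇒ {P}P   [P ::= { P } P]
{P}P ⇒ {{P}P}P   [P ::= { P } P]
{{P}P}P ⇒ {{{P}P}P}P   [P ::= { P } P]
{{{P}P}P}P ⇒ {{{{}}P}P}P   [P ::= { }]
{{{{}}P}P}P ⇒ {{{{}}{P}P}P}P   [P ::= { P } P]
{{{{}}{P}P}P}P ⇒ {{{{}}{{}}P}P}P   [P ::= { }]
{{{{}}{{}}P}P}P ⇒ {{{{}}{{}}{}}P}P   [P ::= { }]
{{{{}}{{}}{}}P}P ⇒ {{{{}}{{}}{}}{}}P   [P ::= { }]
{{{{}}{{}}{}}{}}P ⇒ {{{{}}{{}}{}}{}}{}   [P ::= { }]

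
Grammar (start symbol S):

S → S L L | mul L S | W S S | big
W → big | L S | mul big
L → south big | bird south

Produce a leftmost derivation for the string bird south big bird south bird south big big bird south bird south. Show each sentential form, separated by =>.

S => S L L => W S S L L => L S S S L L => bird south S S S L L => bird south S L L S S L L => bird south big L L S S L L => bird south big bird south L S S L L => bird south big bird south bird south S S L L => bird south big bird south bird south big S L L => bird south big bird south bird south big big L L => bird south big bird south bird south big big bird south L => bird south big bird south bird south big big bird south bird south

S => S L L   [S → S L L]
S L L => W S S L L   [S → W S S]
W S S L L => L S S S L L   [W → L S]
L S S S L L => bird south S S S L L   [L → bird south]
bird south S S S L L => bird south S L L S S L L   [S → S L L]
bird south S L L S S L L => bird south big L L S S L L   [S → big]
bird south big L L S S L L => bird south big bird south L S S L L   [L → bird south]
bird south big bird south L S S L L => bird south big bird south bird south S S L L   [L → bird south]
bird south big bird south bird south S S L L => bird south big bird south bird south big S L L   [S → big]
bird south big bird south bird south big S L L => bird south big bird south bird south big big L L   [S → big]
bird south big bird south bird south big big L L => bird south big bird south bird south big big bird south L   [L → bird south]
bird south big bird south bird south big big bird south L => bird south big bird south bird south big big bird south bird south   [L → bird south]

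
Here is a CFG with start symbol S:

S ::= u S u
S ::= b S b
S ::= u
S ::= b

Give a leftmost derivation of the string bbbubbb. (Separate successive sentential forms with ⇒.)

S⇒bSb⇒bbSbb⇒bbbSbbb⇒bbbubbb

S ⇒ bSb   [S ::= b S b]
bSb ⇒ bbSbb   [S ::= b S b]
bbSbb ⇒ bbbSbbb   [S ::= b S b]
bbbSbbb ⇒ bbbubbb   [S ::= u]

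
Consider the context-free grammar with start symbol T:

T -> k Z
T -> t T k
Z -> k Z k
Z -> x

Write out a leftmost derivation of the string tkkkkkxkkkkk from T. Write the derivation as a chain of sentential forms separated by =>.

T => tTk => tkZk => tkkZkk => tkkkZkkk => tkkkkZkkkk => tkkkkkZkkkkk => tkkkkkxkkkkk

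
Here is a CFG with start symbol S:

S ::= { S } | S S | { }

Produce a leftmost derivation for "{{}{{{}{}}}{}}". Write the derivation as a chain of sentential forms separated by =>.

S => {S} => {SS} => {SSS} => {{}SS} => {{}{S}S} => {{}{{S}}S} => {{}{{SS}}S} => {{}{{{}S}}S} => {{}{{{}{}}}S} => {{}{{{}{}}}{}}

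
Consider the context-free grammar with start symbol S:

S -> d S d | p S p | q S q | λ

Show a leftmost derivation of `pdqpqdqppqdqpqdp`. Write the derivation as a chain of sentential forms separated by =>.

S => pSp => pdSdp => pdqSqdp => pdqpSpqdp => pdqpqSqpqdp => pdqpqdSdqpqdp => pdqpqdqSqdqpqdp => pdqpqdqpSpqdqpqdp => pdqpqdqppqdqpqdp

S => pSp   [S -> p S p]
pSp => pdSdp   [S -> d S d]
pdSdp => pdqSqdp   [S -> q S q]
pdqSqdp => pdqpSpqdp   [S -> p S p]
pdqpSpqdp => pdqpqSqpqdp   [S -> q S q]
pdqpqSqpqdp => pdqpqdSdqpqdp   [S -> d S d]
pdqpqdSdqpqdp => pdqpqdqSqdqpqdp   [S -> q S q]
pdqpqdqSqdqpqdp => pdqpqdqpSpqdqpqdp   [S -> p S p]
pdqpqdqpSpqdqpqdp => pdqpqdqppqdqpqdp   [S -> λ]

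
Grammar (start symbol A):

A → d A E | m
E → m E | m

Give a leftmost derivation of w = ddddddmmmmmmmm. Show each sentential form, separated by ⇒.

A ⇒ dAE   [A → d A E]
dAE ⇒ ddAEE   [A → d A E]
ddAEE ⇒ dddAEEE   [A → d A E]
dddAEEE ⇒ ddddAEEEE   [A → d A E]
ddddAEEEE ⇒ dddddAEEEEE   [A → d A E]
dddddAEEEEE ⇒ ddddddAEEEEEE   [A → d A E]
ddddddAEEEEEE ⇒ ddddddmEEEEEE   [A → m]
ddddddmEEEEEE ⇒ ddddddmmEEEEEE   [E → m E]
ddddddmmEEEEEE ⇒ ddddddmmmEEEEE   [E → m]
ddddddmmmEEEEE ⇒ ddddddmmmmEEEE   [E → m]
ddddddmmmmEEEE ⇒ ddddddmmmmmEEE   [E → m]
ddddddmmmmmEEE ⇒ ddddddmmmmmmEE   [E → m]
ddddddmmmmmmEE ⇒ ddddddmmmmmmmE   [E → m]
ddddddmmmmmmmE ⇒ ddddddmmmmmmmm   [E → m]

A⇒dAE⇒ddAEE⇒dddAEEE⇒ddddAEEEE⇒dddddAEEEEE⇒ddddddAEEEEEE⇒ddddddmEEEEEE⇒ddddddmmEEEEEE⇒ddddddmmmEEEEE⇒ddddddmmmmEEEE⇒ddddddmmmmmEEE⇒ddddddmmmmmmEE⇒ddddddmmmmmmmE⇒ddddddmmmmmmmm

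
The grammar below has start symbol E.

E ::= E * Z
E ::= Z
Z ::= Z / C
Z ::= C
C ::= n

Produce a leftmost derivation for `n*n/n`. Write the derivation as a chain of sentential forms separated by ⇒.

E ⇒ E*Z ⇒ Z*Z ⇒ C*Z ⇒ n*Z ⇒ n*Z/C ⇒ n*C/C ⇒ n*n/C ⇒ n*n/n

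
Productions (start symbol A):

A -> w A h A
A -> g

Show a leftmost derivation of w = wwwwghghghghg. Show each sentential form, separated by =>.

A=>wAhA=>wwAhAhA=>wwwAhAhAhA=>wwwwAhAhAhAhA=>wwwwghAhAhAhA=>wwwwghghAhAhA=>wwwwghghghAhA=>wwwwghghghghA=>wwwwghghghghg

A => wAhA   [A -> w A h A]
wAhA => wwAhAhA   [A -> w A h A]
wwAhAhA => wwwAhAhAhA   [A -> w A h A]
wwwAhAhAhA => wwwwAhAhAhAhA   [A -> w A h A]
wwwwAhAhAhAhA => wwwwghAhAhAhA   [A -> g]
wwwwghAhAhAhA => wwwwghghAhAhA   [A -> g]
wwwwghghAhAhA => wwwwghghghAhA   [A -> g]
wwwwghghghAhA => wwwwghghghghA   [A -> g]
wwwwghghghghA => wwwwghghghghg   [A -> g]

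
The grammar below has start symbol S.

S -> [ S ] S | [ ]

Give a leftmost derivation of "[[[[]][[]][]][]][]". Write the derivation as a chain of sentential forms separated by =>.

S => [S]S => [[S]S]S => [[[S]S]S]S => [[[[]]S]S]S => [[[[]][S]S]S]S => [[[[]][[]]S]S]S => [[[[]][[]][]]S]S => [[[[]][[]][]][]]S => [[[[]][[]][]][]][]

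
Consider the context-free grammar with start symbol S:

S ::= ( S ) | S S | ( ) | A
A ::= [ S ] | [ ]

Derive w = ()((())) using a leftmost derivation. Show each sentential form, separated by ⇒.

S ⇒ SS ⇒ ()S ⇒ ()(S) ⇒ ()((S)) ⇒ ()((()))

S ⇒ SS   [S ::= S S]
SS ⇒ ()S   [S ::= ( )]
()S ⇒ ()(S)   [S ::= ( S )]
()(S) ⇒ ()((S))   [S ::= ( S )]
()((S)) ⇒ ()((()))   [S ::= ( )]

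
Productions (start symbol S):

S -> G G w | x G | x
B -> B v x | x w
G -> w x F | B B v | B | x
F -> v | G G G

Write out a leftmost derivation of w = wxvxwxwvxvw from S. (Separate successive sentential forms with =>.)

S => GGw => wxFGw => wxvGw => wxvBBvw => wxvxwBvw => wxvxwBvxvw => wxvxwxwvxvw

S => GGw   [S -> G G w]
GGw => wxFGw   [G -> w x F]
wxFGw => wxvGw   [F -> v]
wxvGw => wxvBBvw   [G -> B B v]
wxvBBvw => wxvxwBvw   [B -> x w]
wxvxwBvw => wxvxwBvxvw   [B -> B v x]
wxvxwBvxvw => wxvxwxwvxvw   [B -> x w]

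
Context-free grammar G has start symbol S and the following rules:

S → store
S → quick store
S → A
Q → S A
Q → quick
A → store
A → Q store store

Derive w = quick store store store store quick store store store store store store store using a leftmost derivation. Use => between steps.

S => A   [S → A]
A => Q store store   [A → Q store store]
Q store store => S A store store   [Q → S A]
S A store store => A A store store   [S → A]
A A store store => Q store store A store store   [A → Q store store]
Q store store A store store => S A store store A store store   [Q → S A]
S A store store A store store => quick store A store store A store store   [S → quick store]
quick store A store store A store store => quick store store store store A store store   [A → store]
quick store store store store A store store => quick store store store store Q store store store store   [A → Q store store]
quick store store store store Q store store store store => quick store store store store S A store store store store   [Q → S A]
quick store store store store S A store store store store => quick store store store store A A store store store store   [S → A]
quick store store store store A A store store store store => quick store store store store Q store store A store store store store   [A → Q store store]
quick store store store store Q store store A store store store store => quick store store store store quick store store A store store store store   [Q → quick]
quick store store store store quick store store A store store store store => quick store store store store quick store store store store store store store   [A → store]

S => A => Q store store => S A store store => A A store store => Q store store A store store => S A store store A store store => quick store A store store A store store => quick store store store store A store store => quick store store store store Q store store store store => quick store store store store S A store store store store => quick store store store store A A store store store store => quick store store store store Q store store A store store store store => quick store store store store quick store store A store store store store => quick store store store store quick store store store store store store store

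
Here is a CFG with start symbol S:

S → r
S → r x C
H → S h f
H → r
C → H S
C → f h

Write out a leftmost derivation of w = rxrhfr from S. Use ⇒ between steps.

S ⇒ rxC ⇒ rxHS ⇒ rxShfS ⇒ rxrhfS ⇒ rxrhfr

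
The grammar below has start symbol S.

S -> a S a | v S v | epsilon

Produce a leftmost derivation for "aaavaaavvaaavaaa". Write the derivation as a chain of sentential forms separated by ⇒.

S ⇒ aSa   [S -> a S a]
aSa ⇒ aaSaa   [S -> a S a]
aaSaa ⇒ aaaSaaa   [S -> a S a]
aaaSaaa ⇒ aaavSvaaa   [S -> v S v]
aaavSvaaa ⇒ aaavaSavaaa   [S -> a S a]
aaavaSavaaa ⇒ aaavaaSaavaaa   [S -> a S a]
aaavaaSaavaaa ⇒ aaavaaaSaaavaaa   [S -> a S a]
aaavaaaSaaavaaa ⇒ aaavaaavSvaaavaaa   [S -> v S v]
aaavaaavSvaaavaaa ⇒ aaavaaavvaaavaaa   [S -> epsilon]

S ⇒ aSa ⇒ aaSaa ⇒ aaaSaaa ⇒ aaavSvaaa ⇒ aaavaSavaaa ⇒ aaavaaSaavaaa ⇒ aaavaaaSaaavaaa ⇒ aaavaaavSvaaavaaa ⇒ aaavaaavvaaavaaa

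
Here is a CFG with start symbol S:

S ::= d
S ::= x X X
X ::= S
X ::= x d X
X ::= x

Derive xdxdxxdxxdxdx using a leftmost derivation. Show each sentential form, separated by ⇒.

S⇒xXX⇒xSX⇒xdX⇒xdxdX⇒xdxdS⇒xdxdxXX⇒xdxdxxdXX⇒xdxdxxdxX⇒xdxdxxdxxdX⇒xdxdxxdxxdS⇒xdxdxxdxxdxXX⇒xdxdxxdxxdxSX⇒xdxdxxdxxdxdX⇒xdxdxxdxxdxdx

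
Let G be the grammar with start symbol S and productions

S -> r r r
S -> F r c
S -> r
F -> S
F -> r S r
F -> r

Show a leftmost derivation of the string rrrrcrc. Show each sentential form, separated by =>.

S => Frc   [S -> F r c]
Frc => Src   [F -> S]
Src => Frcrc   [S -> F r c]
Frcrc => rSrrcrc   [F -> r S r]
rSrrcrc => rrrrcrc   [S -> r]

S=>Frc=>Src=>Frcrc=>rSrrcrc=>rrrrcrc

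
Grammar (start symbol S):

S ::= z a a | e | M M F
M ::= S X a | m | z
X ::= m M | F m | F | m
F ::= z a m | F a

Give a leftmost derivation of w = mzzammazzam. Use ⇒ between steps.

S ⇒ MMF ⇒ SXaMF ⇒ MMFXaMF ⇒ mMFXaMF ⇒ mzFXaMF ⇒ mzzamXaMF ⇒ mzzammaMF ⇒ mzzammazF ⇒ mzzammazzam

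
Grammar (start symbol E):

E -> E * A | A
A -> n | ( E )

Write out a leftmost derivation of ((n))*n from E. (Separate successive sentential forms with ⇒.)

E⇒E*A⇒A*A⇒(E)*A⇒(A)*A⇒((E))*A⇒((A))*A⇒((n))*A⇒((n))*n

E ⇒ E*A   [E -> E * A]
E*A ⇒ A*A   [E -> A]
A*A ⇒ (E)*A   [A -> ( E )]
(E)*A ⇒ (A)*A   [E -> A]
(A)*A ⇒ ((E))*A   [A -> ( E )]
((E))*A ⇒ ((A))*A   [E -> A]
((A))*A ⇒ ((n))*A   [A -> n]
((n))*A ⇒ ((n))*n   [A -> n]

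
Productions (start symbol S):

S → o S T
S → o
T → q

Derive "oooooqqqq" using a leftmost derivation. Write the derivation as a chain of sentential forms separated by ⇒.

S ⇒ oST ⇒ ooSTT ⇒ oooSTTT ⇒ ooooSTTTT ⇒ oooooTTTT ⇒ oooooqTTT ⇒ oooooqqTT ⇒ oooooqqqT ⇒ oooooqqqq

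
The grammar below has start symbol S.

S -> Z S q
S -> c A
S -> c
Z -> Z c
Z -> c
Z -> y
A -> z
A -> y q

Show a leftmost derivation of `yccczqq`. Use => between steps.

S => ZSq   [S -> Z S q]
ZSq => ZcSq   [Z -> Z c]
ZcSq => ycSq   [Z -> y]
ycSq => ycZSqq   [S -> Z S q]
ycZSqq => yccSqq   [Z -> c]
yccSqq => ycccAqq   [S -> c A]
ycccAqq => yccczqq   [A -> z]

S => ZSq => ZcSq => ycSq => ycZSqq => yccSqq => ycccAqq => yccczqq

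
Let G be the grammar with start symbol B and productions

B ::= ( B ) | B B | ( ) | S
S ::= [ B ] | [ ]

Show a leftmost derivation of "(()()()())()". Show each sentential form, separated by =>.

B => BB   [B ::= B B]
BB => (B)B   [B ::= ( B )]
(B)B => (BB)B   [B ::= B B]
(BB)B => (BBB)B   [B ::= B B]
(BBB)B => (BBBB)B   [B ::= B B]
(BBBB)B => (()BBB)B   [B ::= ( )]
(()BBB)B => (()()BB)B   [B ::= ( )]
(()()BB)B => (()()()B)B   [B ::= ( )]
(()()()B)B => (()()()())B   [B ::= ( )]
(()()()())B => (()()()())()   [B ::= ( )]

B=>BB=>(B)B=>(BB)B=>(BBB)B=>(BBBB)B=>(()BBB)B=>(()()BB)B=>(()()()B)B=>(()()()())B=>(()()()())()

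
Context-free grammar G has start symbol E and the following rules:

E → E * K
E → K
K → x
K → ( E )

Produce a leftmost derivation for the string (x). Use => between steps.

E => K => (E) => (K) => (x)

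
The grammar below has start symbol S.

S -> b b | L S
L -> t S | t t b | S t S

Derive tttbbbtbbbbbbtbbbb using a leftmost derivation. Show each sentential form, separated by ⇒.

S ⇒ LS ⇒ StSS ⇒ LStSS ⇒ tSStSS ⇒ tLSStSS ⇒ tStSSStSS ⇒ tLStSSStSS ⇒ tttbStSSStSS ⇒ tttbbbtSSStSS ⇒ tttbbbtbbSStSS ⇒ tttbbbtbbbbStSS ⇒ tttbbbtbbbbbbtSS ⇒ tttbbbtbbbbbbtbbS ⇒ tttbbbtbbbbbbtbbbb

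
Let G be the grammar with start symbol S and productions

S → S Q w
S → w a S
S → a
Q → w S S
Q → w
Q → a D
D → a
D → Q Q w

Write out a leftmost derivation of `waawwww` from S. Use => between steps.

S => waS => waSQw => waSQwQw => waaQwQw => waawwQw => waawwww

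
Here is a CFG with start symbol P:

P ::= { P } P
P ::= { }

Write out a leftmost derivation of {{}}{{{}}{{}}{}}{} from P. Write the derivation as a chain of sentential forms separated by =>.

P => {P}P => {{}}P => {{}}{P}P => {{}}{{P}P}P => {{}}{{{}}P}P => {{}}{{{}}{P}P}P => {{}}{{{}}{{}}P}P => {{}}{{{}}{{}}{}}P => {{}}{{{}}{{}}{}}{}

P => {P}P   [P ::= { P } P]
{P}P => {{}}P   [P ::= { }]
{{}}P => {{}}{P}P   [P ::= { P } P]
{{}}{P}P => {{}}{{P}P}P   [P ::= { P } P]
{{}}{{P}P}P => {{}}{{{}}P}P   [P ::= { }]
{{}}{{{}}P}P => {{}}{{{}}{P}P}P   [P ::= { P } P]
{{}}{{{}}{P}P}P => {{}}{{{}}{{}}P}P   [P ::= { }]
{{}}{{{}}{{}}P}P => {{}}{{{}}{{}}{}}P   [P ::= { }]
{{}}{{{}}{{}}{}}P => {{}}{{{}}{{}}{}}{}   [P ::= { }]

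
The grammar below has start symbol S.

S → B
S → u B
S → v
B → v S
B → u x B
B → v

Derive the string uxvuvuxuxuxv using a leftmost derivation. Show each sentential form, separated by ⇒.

S⇒B⇒uxB⇒uxvS⇒uxvuB⇒uxvuvS⇒uxvuvB⇒uxvuvuxB⇒uxvuvuxuxB⇒uxvuvuxuxuxB⇒uxvuvuxuxuxv

S ⇒ B   [S → B]
B ⇒ uxB   [B → u x B]
uxB ⇒ uxvS   [B → v S]
uxvS ⇒ uxvuB   [S → u B]
uxvuB ⇒ uxvuvS   [B → v S]
uxvuvS ⇒ uxvuvB   [S → B]
uxvuvB ⇒ uxvuvuxB   [B → u x B]
uxvuvuxB ⇒ uxvuvuxuxB   [B → u x B]
uxvuvuxuxB ⇒ uxvuvuxuxuxB   [B → u x B]
uxvuvuxuxuxB ⇒ uxvuvuxuxuxv   [B → v]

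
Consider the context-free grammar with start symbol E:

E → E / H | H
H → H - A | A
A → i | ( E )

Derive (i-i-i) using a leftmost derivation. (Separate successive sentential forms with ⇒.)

E ⇒ H   [E → H]
H ⇒ A   [H → A]
A ⇒ (E)   [A → ( E )]
(E) ⇒ (H)   [E → H]
(H) ⇒ (H-A)   [H → H - A]
(H-A) ⇒ (H-A-A)   [H → H - A]
(H-A-A) ⇒ (A-A-A)   [H → A]
(A-A-A) ⇒ (i-A-A)   [A → i]
(i-A-A) ⇒ (i-i-A)   [A → i]
(i-i-A) ⇒ (i-i-i)   [A → i]

E ⇒ H ⇒ A ⇒ (E) ⇒ (H) ⇒ (H-A) ⇒ (H-A-A) ⇒ (A-A-A) ⇒ (i-A-A) ⇒ (i-i-A) ⇒ (i-i-i)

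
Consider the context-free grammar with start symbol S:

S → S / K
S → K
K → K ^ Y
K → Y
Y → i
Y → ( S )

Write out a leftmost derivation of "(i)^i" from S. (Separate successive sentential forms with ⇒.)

S ⇒ K   [S → K]
K ⇒ K^Y   [K → K ^ Y]
K^Y ⇒ Y^Y   [K → Y]
Y^Y ⇒ (S)^Y   [Y → ( S )]
(S)^Y ⇒ (K)^Y   [S → K]
(K)^Y ⇒ (Y)^Y   [K → Y]
(Y)^Y ⇒ (i)^Y   [Y → i]
(i)^Y ⇒ (i)^i   [Y → i]

S ⇒ K ⇒ K^Y ⇒ Y^Y ⇒ (S)^Y ⇒ (K)^Y ⇒ (Y)^Y ⇒ (i)^Y ⇒ (i)^i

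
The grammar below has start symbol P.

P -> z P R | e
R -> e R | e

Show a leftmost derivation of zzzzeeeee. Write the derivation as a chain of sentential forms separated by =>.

P => zPR => zzPRR => zzzPRRR => zzzzPRRRR => zzzzeRRRR => zzzzeeRRR => zzzzeeeRR => zzzzeeeeR => zzzzeeeee

P => zPR   [P -> z P R]
zPR => zzPRR   [P -> z P R]
zzPRR => zzzPRRR   [P -> z P R]
zzzPRRR => zzzzPRRRR   [P -> z P R]
zzzzPRRRR => zzzzeRRRR   [P -> e]
zzzzeRRRR => zzzzeeRRR   [R -> e]
zzzzeeRRR => zzzzeeeRR   [R -> e]
zzzzeeeRR => zzzzeeeeR   [R -> e]
zzzzeeeeR => zzzzeeeee   [R -> e]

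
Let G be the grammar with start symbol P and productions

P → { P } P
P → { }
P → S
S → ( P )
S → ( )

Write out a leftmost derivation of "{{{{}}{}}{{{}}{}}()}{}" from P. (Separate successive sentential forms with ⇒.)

P ⇒ {P}P ⇒ {{P}P}P ⇒ {{{P}P}P}P ⇒ {{{{}}P}P}P ⇒ {{{{}}{}}P}P ⇒ {{{{}}{}}{P}P}P ⇒ {{{{}}{}}{{P}P}P}P ⇒ {{{{}}{}}{{{}}P}P}P ⇒ {{{{}}{}}{{{}}{}}P}P ⇒ {{{{}}{}}{{{}}{}}S}P ⇒ {{{{}}{}}{{{}}{}}()}P ⇒ {{{{}}{}}{{{}}{}}()}{}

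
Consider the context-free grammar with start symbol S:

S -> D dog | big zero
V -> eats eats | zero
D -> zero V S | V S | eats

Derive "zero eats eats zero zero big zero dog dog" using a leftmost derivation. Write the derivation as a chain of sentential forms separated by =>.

S => D dog   [S -> D dog]
D dog => zero V S dog   [D -> zero V S]
zero V S dog => zero eats eats S dog   [V -> eats eats]
zero eats eats S dog => zero eats eats D dog dog   [S -> D dog]
zero eats eats D dog dog => zero eats eats zero V S dog dog   [D -> zero V S]
zero eats eats zero V S dog dog => zero eats eats zero zero S dog dog   [V -> zero]
zero eats eats zero zero S dog dog => zero eats eats zero zero big zero dog dog   [S -> big zero]

S => D dog => zero V S dog => zero eats eats S dog => zero eats eats D dog dog => zero eats eats zero V S dog dog => zero eats eats zero zero S dog dog => zero eats eats zero zero big zero dog dog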